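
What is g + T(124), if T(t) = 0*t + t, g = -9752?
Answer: -9628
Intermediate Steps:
T(t) = t (T(t) = 0 + t = t)
g + T(124) = -9752 + 124 = -9628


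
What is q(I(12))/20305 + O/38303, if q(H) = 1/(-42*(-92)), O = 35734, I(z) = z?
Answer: 2803636791983/3005196691560 ≈ 0.93293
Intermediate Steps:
q(H) = 1/3864 (q(H) = -1/42*(-1/92) = 1/3864)
q(I(12))/20305 + O/38303 = (1/3864)/20305 + 35734/38303 = (1/3864)*(1/20305) + 35734*(1/38303) = 1/78458520 + 35734/38303 = 2803636791983/3005196691560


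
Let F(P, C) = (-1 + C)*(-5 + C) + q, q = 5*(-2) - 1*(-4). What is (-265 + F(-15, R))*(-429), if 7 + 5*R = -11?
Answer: 2482194/25 ≈ 99288.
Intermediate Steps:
R = -18/5 (R = -7/5 + (1/5)*(-11) = -7/5 - 11/5 = -18/5 ≈ -3.6000)
q = -6 (q = -10 + 4 = -6)
F(P, C) = -6 + (-1 + C)*(-5 + C) (F(P, C) = (-1 + C)*(-5 + C) - 6 = -6 + (-1 + C)*(-5 + C))
(-265 + F(-15, R))*(-429) = (-265 + (-1 + (-18/5)**2 - 6*(-18/5)))*(-429) = (-265 + (-1 + 324/25 + 108/5))*(-429) = (-265 + 839/25)*(-429) = -5786/25*(-429) = 2482194/25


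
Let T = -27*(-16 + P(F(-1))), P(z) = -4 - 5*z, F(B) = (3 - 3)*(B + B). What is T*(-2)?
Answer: -1080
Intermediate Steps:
F(B) = 0 (F(B) = 0*(2*B) = 0)
T = 540 (T = -27*(-16 + (-4 - 5*0)) = -27*(-16 + (-4 + 0)) = -27*(-16 - 4) = -27*(-20) = 540)
T*(-2) = 540*(-2) = -1080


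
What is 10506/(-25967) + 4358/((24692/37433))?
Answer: 2117907780193/320588582 ≈ 6606.3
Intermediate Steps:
10506/(-25967) + 4358/((24692/37433)) = 10506*(-1/25967) + 4358/((24692*(1/37433))) = -10506/25967 + 4358/(24692/37433) = -10506/25967 + 4358*(37433/24692) = -10506/25967 + 81566507/12346 = 2117907780193/320588582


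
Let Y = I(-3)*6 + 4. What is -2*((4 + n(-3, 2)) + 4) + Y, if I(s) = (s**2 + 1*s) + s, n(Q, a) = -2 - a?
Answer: 14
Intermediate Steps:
I(s) = s**2 + 2*s (I(s) = (s**2 + s) + s = (s + s**2) + s = s**2 + 2*s)
Y = 22 (Y = -3*(2 - 3)*6 + 4 = -3*(-1)*6 + 4 = 3*6 + 4 = 18 + 4 = 22)
-2*((4 + n(-3, 2)) + 4) + Y = -2*((4 + (-2 - 1*2)) + 4) + 22 = -2*((4 + (-2 - 2)) + 4) + 22 = -2*((4 - 4) + 4) + 22 = -2*(0 + 4) + 22 = -2*4 + 22 = -8 + 22 = 14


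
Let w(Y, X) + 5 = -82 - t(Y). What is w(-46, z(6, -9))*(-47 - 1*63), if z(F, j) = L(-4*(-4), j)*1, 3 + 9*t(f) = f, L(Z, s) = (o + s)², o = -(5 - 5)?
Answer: 80740/9 ≈ 8971.1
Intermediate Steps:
o = 0 (o = -1*0 = 0)
L(Z, s) = s² (L(Z, s) = (0 + s)² = s²)
t(f) = -⅓ + f/9
z(F, j) = j² (z(F, j) = j²*1 = j²)
w(Y, X) = -260/3 - Y/9 (w(Y, X) = -5 + (-82 - (-⅓ + Y/9)) = -5 + (-82 + (⅓ - Y/9)) = -5 + (-245/3 - Y/9) = -260/3 - Y/9)
w(-46, z(6, -9))*(-47 - 1*63) = (-260/3 - ⅑*(-46))*(-47 - 1*63) = (-260/3 + 46/9)*(-47 - 63) = -734/9*(-110) = 80740/9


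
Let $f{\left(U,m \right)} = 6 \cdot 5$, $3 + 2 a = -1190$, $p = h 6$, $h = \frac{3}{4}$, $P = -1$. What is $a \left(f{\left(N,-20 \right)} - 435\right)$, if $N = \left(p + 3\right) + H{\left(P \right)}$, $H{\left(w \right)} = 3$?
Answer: $\frac{483165}{2} \approx 2.4158 \cdot 10^{5}$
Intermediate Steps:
$h = \frac{3}{4}$ ($h = 3 \cdot \frac{1}{4} = \frac{3}{4} \approx 0.75$)
$p = \frac{9}{2}$ ($p = \frac{3}{4} \cdot 6 = \frac{9}{2} \approx 4.5$)
$a = - \frac{1193}{2}$ ($a = - \frac{3}{2} + \frac{1}{2} \left(-1190\right) = - \frac{3}{2} - 595 = - \frac{1193}{2} \approx -596.5$)
$N = \frac{21}{2}$ ($N = \left(\frac{9}{2} + 3\right) + 3 = \frac{15}{2} + 3 = \frac{21}{2} \approx 10.5$)
$f{\left(U,m \right)} = 30$
$a \left(f{\left(N,-20 \right)} - 435\right) = - \frac{1193 \left(30 - 435\right)}{2} = \left(- \frac{1193}{2}\right) \left(-405\right) = \frac{483165}{2}$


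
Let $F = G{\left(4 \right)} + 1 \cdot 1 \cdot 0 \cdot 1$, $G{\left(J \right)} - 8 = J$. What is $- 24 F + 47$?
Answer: $-241$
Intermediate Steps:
$G{\left(J \right)} = 8 + J$
$F = 12$ ($F = \left(8 + 4\right) + 1 \cdot 1 \cdot 0 \cdot 1 = 12 + 1 \cdot 1 \cdot 0 = 12 + 1 \cdot 0 = 12 + 0 = 12$)
$- 24 F + 47 = \left(-24\right) 12 + 47 = -288 + 47 = -241$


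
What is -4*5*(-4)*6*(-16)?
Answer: -7680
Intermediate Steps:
-4*5*(-4)*6*(-16) = -(-80)*6*(-16) = -4*(-120)*(-16) = 480*(-16) = -7680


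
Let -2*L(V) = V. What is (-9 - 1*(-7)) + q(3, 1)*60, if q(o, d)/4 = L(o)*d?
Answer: -362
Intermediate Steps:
L(V) = -V/2
q(o, d) = -2*d*o (q(o, d) = 4*((-o/2)*d) = 4*(-d*o/2) = -2*d*o)
(-9 - 1*(-7)) + q(3, 1)*60 = (-9 - 1*(-7)) - 2*1*3*60 = (-9 + 7) - 6*60 = -2 - 360 = -362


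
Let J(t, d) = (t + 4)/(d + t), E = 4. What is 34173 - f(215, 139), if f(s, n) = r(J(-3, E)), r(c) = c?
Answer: 34172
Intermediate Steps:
J(t, d) = (4 + t)/(d + t)
f(s, n) = 1 (f(s, n) = (4 - 3)/(4 - 3) = 1/1 = 1*1 = 1)
34173 - f(215, 139) = 34173 - 1*1 = 34173 - 1 = 34172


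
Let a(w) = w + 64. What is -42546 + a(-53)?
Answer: -42535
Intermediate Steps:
a(w) = 64 + w
-42546 + a(-53) = -42546 + (64 - 53) = -42546 + 11 = -42535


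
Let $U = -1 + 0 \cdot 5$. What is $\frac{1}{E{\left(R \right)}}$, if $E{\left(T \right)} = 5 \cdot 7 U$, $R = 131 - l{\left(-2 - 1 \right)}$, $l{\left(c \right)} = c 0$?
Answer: $- \frac{1}{35} \approx -0.028571$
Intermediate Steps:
$l{\left(c \right)} = 0$
$U = -1$ ($U = -1 + 0 = -1$)
$R = 131$ ($R = 131 - 0 = 131 + 0 = 131$)
$E{\left(T \right)} = -35$ ($E{\left(T \right)} = 5 \cdot 7 \left(-1\right) = 35 \left(-1\right) = -35$)
$\frac{1}{E{\left(R \right)}} = \frac{1}{-35} = - \frac{1}{35}$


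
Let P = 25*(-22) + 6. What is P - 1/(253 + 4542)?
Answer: -2608481/4795 ≈ -544.00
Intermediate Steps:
P = -544 (P = -550 + 6 = -544)
P - 1/(253 + 4542) = -544 - 1/(253 + 4542) = -544 - 1/4795 = -2608481/4795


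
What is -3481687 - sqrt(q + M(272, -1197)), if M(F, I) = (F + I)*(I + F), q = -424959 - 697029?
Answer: -3481687 - I*sqrt(266363) ≈ -3.4817e+6 - 516.1*I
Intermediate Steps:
q = -1121988
M(F, I) = (F + I)**2 (M(F, I) = (F + I)*(F + I) = (F + I)**2)
-3481687 - sqrt(q + M(272, -1197)) = -3481687 - sqrt(-1121988 + (272 - 1197)**2) = -3481687 - sqrt(-1121988 + (-925)**2) = -3481687 - sqrt(-1121988 + 855625) = -3481687 - sqrt(-266363) = -3481687 - I*sqrt(266363)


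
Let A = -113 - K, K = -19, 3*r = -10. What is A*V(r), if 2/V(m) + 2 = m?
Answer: 141/4 ≈ 35.250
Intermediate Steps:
r = -10/3 (r = (⅓)*(-10) = -10/3 ≈ -3.3333)
V(m) = 2/(-2 + m)
A = -94 (A = -113 - 1*(-19) = -113 + 19 = -94)
A*V(r) = -188/(-2 - 10/3) = -188/(-16/3) = -188*(-3)/16 = -94*(-3/8) = 141/4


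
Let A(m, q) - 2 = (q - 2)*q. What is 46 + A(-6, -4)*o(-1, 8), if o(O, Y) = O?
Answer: 20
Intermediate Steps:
A(m, q) = 2 + q*(-2 + q) (A(m, q) = 2 + (q - 2)*q = 2 + (-2 + q)*q = 2 + q*(-2 + q))
46 + A(-6, -4)*o(-1, 8) = 46 + (2 + (-4)**2 - 2*(-4))*(-1) = 46 + (2 + 16 + 8)*(-1) = 46 + 26*(-1) = 46 - 26 = 20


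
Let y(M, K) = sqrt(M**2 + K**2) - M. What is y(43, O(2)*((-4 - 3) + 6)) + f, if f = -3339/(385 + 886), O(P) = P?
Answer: -57992/1271 + sqrt(1853) ≈ -2.5806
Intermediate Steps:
y(M, K) = sqrt(K**2 + M**2) - M
f = -3339/1271 ≈ -2.6271
y(43, O(2)*((-4 - 3) + 6)) + f = (sqrt((2*((-4 - 3) + 6))**2 + 43**2) - 1*43) - 3339/1271 = (sqrt((2*(-7 + 6))**2 + 1849) - 43) - 3339/1271 = (sqrt((2*(-1))**2 + 1849) - 43) - 3339/1271 = (sqrt((-2)**2 + 1849) - 43) - 3339/1271 = (sqrt(4 + 1849) - 43) - 3339/1271 = (sqrt(1853) - 43) - 3339/1271 = (-43 + sqrt(1853)) - 3339/1271 = -57992/1271 + sqrt(1853)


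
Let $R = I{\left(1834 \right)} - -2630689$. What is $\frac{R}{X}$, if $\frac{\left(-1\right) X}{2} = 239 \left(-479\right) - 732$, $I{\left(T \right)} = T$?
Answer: $\frac{2632523}{230426} \approx 11.425$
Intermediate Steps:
$X = 230426$ ($X = - 2 \left(239 \left(-479\right) - 732\right) = - 2 \left(-114481 - 732\right) = \left(-2\right) \left(-115213\right) = 230426$)
$R = 2632523$ ($R = 1834 - -2630689 = 1834 + 2630689 = 2632523$)
$\frac{R}{X} = \frac{2632523}{230426}$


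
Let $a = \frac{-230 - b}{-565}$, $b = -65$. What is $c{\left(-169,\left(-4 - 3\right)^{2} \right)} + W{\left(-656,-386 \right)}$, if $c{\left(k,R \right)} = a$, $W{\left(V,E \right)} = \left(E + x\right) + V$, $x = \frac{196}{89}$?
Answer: $- \frac{10454309}{10057} \approx -1039.5$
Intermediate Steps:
$x = \frac{196}{89}$ ($x = 196 \cdot \frac{1}{89} = \frac{196}{89} \approx 2.2022$)
$W{\left(V,E \right)} = \frac{196}{89} + E + V$ ($W{\left(V,E \right)} = \left(E + \frac{196}{89}\right) + V = \left(\frac{196}{89} + E\right) + V = \frac{196}{89} + E + V$)
$a = \frac{33}{113}$ ($a = \frac{-230 - -65}{-565} = \left(-230 + 65\right) \left(- \frac{1}{565}\right) = \left(-165\right) \left(- \frac{1}{565}\right) = \frac{33}{113} \approx 0.29204$)
$c{\left(k,R \right)} = \frac{33}{113}$
$c{\left(-169,\left(-4 - 3\right)^{2} \right)} + W{\left(-656,-386 \right)} = \frac{33}{113} - \frac{92542}{89} = - \frac{10454309}{10057}$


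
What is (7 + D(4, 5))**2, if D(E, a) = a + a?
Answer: 289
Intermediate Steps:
D(E, a) = 2*a
(7 + D(4, 5))**2 = (7 + 2*5)**2 = (7 + 10)**2 = 17**2 = 289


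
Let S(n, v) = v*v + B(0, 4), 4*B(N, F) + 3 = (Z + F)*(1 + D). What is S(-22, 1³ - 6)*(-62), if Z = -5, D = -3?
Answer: -3069/2 ≈ -1534.5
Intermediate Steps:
B(N, F) = 7/4 - F/2 (B(N, F) = -¾ + ((-5 + F)*(1 - 3))/4 = -¾ + ((-5 + F)*(-2))/4 = -¾ + (10 - 2*F)/4 = -¾ + (5/2 - F/2) = 7/4 - F/2)
S(n, v) = -¼ + v² (S(n, v) = v*v + (7/4 - ½*4) = v² + (7/4 - 2) = v² - ¼ = -¼ + v²)
S(-22, 1³ - 6)*(-62) = (-¼ + (1³ - 6)²)*(-62) = (-¼ + (1 - 6)²)*(-62) = (-¼ + (-5)²)*(-62) = (-¼ + 25)*(-62) = (99/4)*(-62) = -3069/2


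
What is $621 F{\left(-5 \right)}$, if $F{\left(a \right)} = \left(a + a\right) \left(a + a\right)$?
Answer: $62100$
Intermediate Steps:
$F{\left(a \right)} = 4 a^{2}$ ($F{\left(a \right)} = 2 a 2 a = 4 a^{2}$)
$621 F{\left(-5 \right)} = 621 \cdot 4 \left(-5\right)^{2} = 621 \cdot 4 \cdot 25 = 621 \cdot 100 = 62100$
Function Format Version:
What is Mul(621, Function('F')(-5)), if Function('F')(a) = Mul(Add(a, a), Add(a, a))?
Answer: 62100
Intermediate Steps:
Function('F')(a) = Mul(4, Pow(a, 2)) (Function('F')(a) = Mul(Mul(2, a), Mul(2, a)) = Mul(4, Pow(a, 2)))
Mul(621, Function('F')(-5)) = Mul(621, Mul(4, Pow(-5, 2))) = Mul(621, Mul(4, 25)) = Mul(621, 100) = 62100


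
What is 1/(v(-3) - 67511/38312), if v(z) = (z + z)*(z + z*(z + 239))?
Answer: 38312/163371481 ≈ 0.00023451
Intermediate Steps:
v(z) = 2*z*(z + z*(239 + z)) (v(z) = (2*z)*(z + z*(239 + z)) = 2*z*(z + z*(239 + z)))
1/(v(-3) - 67511/38312) = 1/(2*(-3)²*(240 - 3) - 67511/38312) = 1/(2*9*237 - 67511*1/38312) = 1/(4266 - 67511/38312) = 1/(163371481/38312) = 38312/163371481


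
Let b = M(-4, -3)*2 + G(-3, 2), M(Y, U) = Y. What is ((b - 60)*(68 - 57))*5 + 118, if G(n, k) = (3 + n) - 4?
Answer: -3842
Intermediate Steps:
G(n, k) = -1 + n
b = -12 (b = -4*2 + (-1 - 3) = -8 - 4 = -12)
((b - 60)*(68 - 57))*5 + 118 = ((-12 - 60)*(68 - 57))*5 + 118 = -72*11*5 + 118 = -792*5 + 118 = -3960 + 118 = -3842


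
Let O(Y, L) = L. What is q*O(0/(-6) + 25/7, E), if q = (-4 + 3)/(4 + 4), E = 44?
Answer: -11/2 ≈ -5.5000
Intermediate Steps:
q = -1/8 ≈ -0.12500
q*O(0/(-6) + 25/7, E) = -1/8*44 = -11/2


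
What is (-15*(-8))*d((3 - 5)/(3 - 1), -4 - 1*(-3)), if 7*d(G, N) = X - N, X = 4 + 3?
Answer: 960/7 ≈ 137.14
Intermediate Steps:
X = 7
d(G, N) = 1 - N/7 (d(G, N) = (7 - N)/7 = 1 - N/7)
(-15*(-8))*d((3 - 5)/(3 - 1), -4 - 1*(-3)) = (-15*(-8))*(1 - (-4 - 1*(-3))/7) = 120*(1 - (-4 + 3)/7) = 120*(1 - 1/7*(-1)) = 120*(1 + 1/7) = 120*(8/7) = 960/7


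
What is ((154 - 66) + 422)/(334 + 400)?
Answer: 255/367 ≈ 0.69482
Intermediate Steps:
((154 - 66) + 422)/(334 + 400) = (88 + 422)/734 = 510*(1/734) = 255/367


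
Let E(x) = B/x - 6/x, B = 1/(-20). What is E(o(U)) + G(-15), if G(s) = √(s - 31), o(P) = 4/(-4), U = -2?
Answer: 121/20 + I*√46 ≈ 6.05 + 6.7823*I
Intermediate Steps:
B = -1/20 ≈ -0.050000
o(P) = -1 (o(P) = 4*(-¼) = -1)
E(x) = -121/(20*x) (E(x) = -1/(20*x) - 6/x = -121/(20*x))
G(s) = √(-31 + s)
E(o(U)) + G(-15) = -121/20/(-1) + √(-31 - 15) = -121/20*(-1) + √(-46) = 121/20 + I*√46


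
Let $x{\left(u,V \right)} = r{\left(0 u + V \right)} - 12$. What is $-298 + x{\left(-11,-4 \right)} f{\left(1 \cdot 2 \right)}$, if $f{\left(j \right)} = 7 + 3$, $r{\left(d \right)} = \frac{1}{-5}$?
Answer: $-420$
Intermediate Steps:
$r{\left(d \right)} = - \frac{1}{5}$
$f{\left(j \right)} = 10$
$x{\left(u,V \right)} = - \frac{61}{5}$ ($x{\left(u,V \right)} = - \frac{1}{5} - 12 = - \frac{61}{5}$)
$-298 + x{\left(-11,-4 \right)} f{\left(1 \cdot 2 \right)} = -298 - 122 = -420$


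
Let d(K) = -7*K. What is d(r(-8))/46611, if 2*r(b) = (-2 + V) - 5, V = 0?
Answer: 49/93222 ≈ 0.00052563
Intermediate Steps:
r(b) = -7/2 (r(b) = ((-2 + 0) - 5)/2 = (-2 - 5)/2 = (½)*(-7) = -7/2)
d(r(-8))/46611 = -7*(-7/2)/46611 = (49/2)*(1/46611) = 49/93222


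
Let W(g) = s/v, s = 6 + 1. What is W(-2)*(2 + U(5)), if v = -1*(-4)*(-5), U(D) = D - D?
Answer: -7/10 ≈ -0.70000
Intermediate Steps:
s = 7
U(D) = 0
v = -20 (v = 4*(-5) = -20)
W(g) = -7/20 (W(g) = 7/(-20) = 7*(-1/20) = -7/20)
W(-2)*(2 + U(5)) = -7*(2 + 0)/20 = -7/20*2 = -7/10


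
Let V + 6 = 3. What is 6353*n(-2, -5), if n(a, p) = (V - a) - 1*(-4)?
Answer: 19059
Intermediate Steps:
V = -3 (V = -6 + 3 = -3)
n(a, p) = 1 - a (n(a, p) = (-3 - a) - 1*(-4) = (-3 - a) + 4 = 1 - a)
6353*n(-2, -5) = 6353*(1 - 1*(-2)) = 6353*(1 + 2) = 6353*3 = 19059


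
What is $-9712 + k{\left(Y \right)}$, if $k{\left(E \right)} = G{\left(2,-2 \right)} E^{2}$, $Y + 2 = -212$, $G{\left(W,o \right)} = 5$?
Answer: $219268$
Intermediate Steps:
$Y = -214$ ($Y = -2 - 212 = -214$)
$k{\left(E \right)} = 5 E^{2}$
$-9712 + k{\left(Y \right)} = -9712 + 5 \left(-214\right)^{2} = -9712 + 5 \cdot 45796 = -9712 + 228980 = 219268$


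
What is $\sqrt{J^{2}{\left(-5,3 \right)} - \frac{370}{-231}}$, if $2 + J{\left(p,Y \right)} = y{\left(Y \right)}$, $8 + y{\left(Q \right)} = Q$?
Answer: $\frac{\sqrt{2700159}}{231} \approx 7.1135$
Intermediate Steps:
$y{\left(Q \right)} = -8 + Q$
$J{\left(p,Y \right)} = -10 + Y$ ($J{\left(p,Y \right)} = -2 + \left(-8 + Y\right) = -10 + Y$)
$\sqrt{J^{2}{\left(-5,3 \right)} - \frac{370}{-231}} = \sqrt{\left(-10 + 3\right)^{2} - \frac{370}{-231}} = \sqrt{\left(-7\right)^{2} - - \frac{370}{231}} = \sqrt{49 + \frac{370}{231}} = \sqrt{\frac{11689}{231}} = \frac{\sqrt{2700159}}{231}$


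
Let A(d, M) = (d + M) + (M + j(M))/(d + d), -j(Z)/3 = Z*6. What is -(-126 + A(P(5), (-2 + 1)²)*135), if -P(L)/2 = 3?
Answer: 2439/4 ≈ 609.75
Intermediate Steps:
j(Z) = -18*Z (j(Z) = -3*Z*6 = -18*Z)
P(L) = -6 (P(L) = -2*3 = -6)
A(d, M) = M + d - 17*M/(2*d) (A(d, M) = (d + M) + (M - 18*M)/(d + d) = (M + d) + (-17*M)/((2*d)) = (M + d) + (-17*M)*(1/(2*d)) = (M + d) - 17*M/(2*d) = M + d - 17*M/(2*d))
-(-126 + A(P(5), (-2 + 1)²)*135) = -(-126 + ((-2 + 1)² - 6 - 17/2*(-2 + 1)²/(-6))*135) = -(-126 + ((-1)² - 6 - 17/2*(-1)²*(-⅙))*135) = -(-126 + (1 - 6 - 17/2*1*(-⅙))*135) = -(-126 + (1 - 6 + 17/12)*135) = -(-126 - 43/12*135) = -(-126 - 1935/4) = -1*(-2439/4) = 2439/4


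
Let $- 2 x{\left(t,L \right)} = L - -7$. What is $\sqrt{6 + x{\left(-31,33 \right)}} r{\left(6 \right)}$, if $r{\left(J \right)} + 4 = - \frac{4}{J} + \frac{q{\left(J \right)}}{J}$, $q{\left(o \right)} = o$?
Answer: $- \frac{11 i \sqrt{14}}{3} \approx - 13.719 i$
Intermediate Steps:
$x{\left(t,L \right)} = - \frac{7}{2} - \frac{L}{2}$ ($x{\left(t,L \right)} = - \frac{L - -7}{2} = - \frac{L + 7}{2} = - \frac{7 + L}{2} = - \frac{7}{2} - \frac{L}{2}$)
$r{\left(J \right)} = -3 - \frac{4}{J}$ ($r{\left(J \right)} = -4 - \left(\frac{4}{J} - \frac{J}{J}\right) = -4 + \left(- \frac{4}{J} + 1\right) = -4 + \left(1 - \frac{4}{J}\right) = -3 - \frac{4}{J}$)
$\sqrt{6 + x{\left(-31,33 \right)}} r{\left(6 \right)} = \sqrt{6 - 20} \left(-3 - \frac{4}{6}\right) = \sqrt{6 - 20} \left(-3 - \frac{2}{3}\right) = \sqrt{-14} \left(- \frac{11}{3}\right) = i \sqrt{14} \left(- \frac{11}{3}\right) = - \frac{11 i \sqrt{14}}{3}$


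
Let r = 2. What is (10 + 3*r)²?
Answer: 256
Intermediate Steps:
(10 + 3*r)² = (10 + 3*2)² = (10 + 6)² = 16² = 256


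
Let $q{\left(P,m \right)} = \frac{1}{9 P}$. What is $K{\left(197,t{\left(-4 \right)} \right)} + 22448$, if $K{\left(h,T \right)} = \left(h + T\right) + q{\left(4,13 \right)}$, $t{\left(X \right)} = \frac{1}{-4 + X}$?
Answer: $\frac{1630433}{72} \approx 22645.0$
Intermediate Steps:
$q{\left(P,m \right)} = \frac{1}{9 P}$
$K{\left(h,T \right)} = \frac{1}{36} + T + h$ ($K{\left(h,T \right)} = \left(h + T\right) + \frac{1}{9 \cdot 4} = \left(T + h\right) + \frac{1}{9} \cdot \frac{1}{4} = \left(T + h\right) + \frac{1}{36} = \frac{1}{36} + T + h$)
$K{\left(197,t{\left(-4 \right)} \right)} + 22448 = \left(\frac{1}{36} + \frac{1}{-4 - 4} + 197\right) + 22448 = \left(\frac{1}{36} + \frac{1}{-8} + 197\right) + 22448 = \left(\frac{1}{36} - \frac{1}{8} + 197\right) + 22448 = \frac{14177}{72} + 22448 = \frac{1630433}{72}$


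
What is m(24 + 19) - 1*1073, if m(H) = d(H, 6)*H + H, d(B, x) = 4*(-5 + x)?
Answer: -858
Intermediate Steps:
d(B, x) = -20 + 4*x
m(H) = 5*H (m(H) = (-20 + 4*6)*H + H = (-20 + 24)*H + H = 4*H + H = 5*H)
m(24 + 19) - 1*1073 = 5*(24 + 19) - 1*1073 = 5*43 - 1073 = 215 - 1073 = -858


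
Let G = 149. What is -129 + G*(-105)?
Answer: -15774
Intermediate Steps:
-129 + G*(-105) = -129 + 149*(-105) = -129 - 15645 = -15774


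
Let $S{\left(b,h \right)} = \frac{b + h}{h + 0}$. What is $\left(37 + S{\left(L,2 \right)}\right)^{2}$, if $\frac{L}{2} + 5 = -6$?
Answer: $729$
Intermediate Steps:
$L = -22$ ($L = -10 + 2 \left(-6\right) = -10 - 12 = -22$)
$S{\left(b,h \right)} = \frac{b + h}{h}$
$\left(37 + S{\left(L,2 \right)}\right)^{2} = \left(37 + \frac{-22 + 2}{2}\right)^{2} = \left(37 + \frac{1}{2} \left(-20\right)\right)^{2} = \left(37 - 10\right)^{2} = 27^{2} = 729$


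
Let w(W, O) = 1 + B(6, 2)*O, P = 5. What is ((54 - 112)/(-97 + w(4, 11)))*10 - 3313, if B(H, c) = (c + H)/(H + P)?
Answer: -72741/22 ≈ -3306.4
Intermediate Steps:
B(H, c) = (H + c)/(5 + H) (B(H, c) = (c + H)/(H + 5) = (H + c)/(5 + H))
w(W, O) = 1 + 8*O/11 (w(W, O) = 1 + ((6 + 2)/(5 + 6))*O = 1 + (8/11)*O = 1 + ((1/11)*8)*O = 1 + 8*O/11)
((54 - 112)/(-97 + w(4, 11)))*10 - 3313 = ((54 - 112)/(-97 + (1 + (8/11)*11)))*10 - 3313 = -58/(-97 + (1 + 8))*10 - 3313 = -58/(-97 + 9)*10 - 3313 = -58/(-88)*10 - 3313 = -58*(-1/88)*10 - 3313 = (29/44)*10 - 3313 = 145/22 - 3313 = -72741/22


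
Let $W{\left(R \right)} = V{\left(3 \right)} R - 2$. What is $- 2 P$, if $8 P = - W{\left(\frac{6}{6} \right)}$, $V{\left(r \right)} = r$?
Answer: $\frac{1}{4} \approx 0.25$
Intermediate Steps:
$W{\left(R \right)} = -2 + 3 R$ ($W{\left(R \right)} = 3 R - 2 = -2 + 3 R$)
$P = - \frac{1}{8}$ ($P = \frac{\left(-1\right) \left(-2 + 3 \cdot \frac{6}{6}\right)}{8} = \frac{\left(-1\right) \left(-2 + 3 \cdot 6 \cdot \frac{1}{6}\right)}{8} = \frac{\left(-1\right) \left(-2 + 3 \cdot 1\right)}{8} = \frac{\left(-1\right) \left(-2 + 3\right)}{8} = \frac{\left(-1\right) 1}{8} = \frac{1}{8} \left(-1\right) = - \frac{1}{8} \approx -0.125$)
$- 2 P = \left(-2\right) \left(- \frac{1}{8}\right) = \frac{1}{4}$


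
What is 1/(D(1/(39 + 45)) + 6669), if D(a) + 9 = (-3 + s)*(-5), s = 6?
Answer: 1/6645 ≈ 0.00015049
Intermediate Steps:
D(a) = -24 (D(a) = -9 + (-3 + 6)*(-5) = -9 + 3*(-5) = -9 - 15 = -24)
1/(D(1/(39 + 45)) + 6669) = 1/(-24 + 6669) = 1/6645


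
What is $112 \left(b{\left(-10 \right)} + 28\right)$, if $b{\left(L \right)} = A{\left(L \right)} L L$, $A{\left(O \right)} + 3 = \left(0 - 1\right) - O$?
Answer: $70336$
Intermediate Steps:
$A{\left(O \right)} = -4 - O$ ($A{\left(O \right)} = -3 - \left(1 + O\right) = -4 - O$)
$b{\left(L \right)} = L^{2} \left(-4 - L\right)$ ($b{\left(L \right)} = \left(-4 - L\right) L L = L \left(-4 - L\right) L = L^{2} \left(-4 - L\right)$)
$112 \left(b{\left(-10 \right)} + 28\right) = 112 \left(\left(-10\right)^{2} \left(-4 - -10\right) + 28\right) = 112 \left(100 \left(-4 + 10\right) + 28\right) = 112 \left(100 \cdot 6 + 28\right) = 112 \left(600 + 28\right) = 112 \cdot 628 = 70336$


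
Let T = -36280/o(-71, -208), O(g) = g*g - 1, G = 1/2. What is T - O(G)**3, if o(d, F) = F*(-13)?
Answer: -140557/10816 ≈ -12.995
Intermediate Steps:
o(d, F) = -13*F
G = 1/2 ≈ 0.50000
O(g) = -1 + g**2 (O(g) = g**2 - 1 = -1 + g**2)
T = -4535/338 (T = -36280/((-13*(-208))) = -36280/2704 = -36280*1/2704 = -4535/338 ≈ -13.417)
T - O(G)**3 = -4535/338 - (-1 + (1/2)**2)**3 = -4535/338 - (-1 + 1/4)**3 = -4535/338 - (-3/4)**3 = -4535/338 - 1*(-27/64) = -4535/338 + 27/64 = -140557/10816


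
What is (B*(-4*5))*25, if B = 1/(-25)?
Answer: 20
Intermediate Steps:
B = -1/25 ≈ -0.040000
(B*(-4*5))*25 = -(-4)*5/25*25 = -1/25*(-20)*25 = (⅘)*25 = 20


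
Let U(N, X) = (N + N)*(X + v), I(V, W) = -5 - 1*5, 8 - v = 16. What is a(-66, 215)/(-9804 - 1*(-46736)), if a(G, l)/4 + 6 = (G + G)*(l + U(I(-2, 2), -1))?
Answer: -52146/9233 ≈ -5.6478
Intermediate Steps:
v = -8 (v = 8 - 1*16 = 8 - 16 = -8)
I(V, W) = -10 (I(V, W) = -5 - 5 = -10)
U(N, X) = 2*N*(-8 + X) (U(N, X) = (N + N)*(X - 8) = (2*N)*(-8 + X) = 2*N*(-8 + X))
a(G, l) = -24 + 8*G*(180 + l) (a(G, l) = -24 + 4*((G + G)*(l + 2*(-10)*(-8 - 1))) = -24 + 4*((2*G)*(l + 2*(-10)*(-9))) = -24 + 4*((2*G)*(l + 180)) = -24 + 4*((2*G)*(180 + l)) = -24 + 4*(2*G*(180 + l)) = -24 + 8*G*(180 + l))
a(-66, 215)/(-9804 - 1*(-46736)) = (-24 + 1440*(-66) + 8*(-66)*215)/(-9804 - 1*(-46736)) = (-24 - 95040 - 113520)/(-9804 + 46736) = -208584/36932 = -208584*1/36932 = -52146/9233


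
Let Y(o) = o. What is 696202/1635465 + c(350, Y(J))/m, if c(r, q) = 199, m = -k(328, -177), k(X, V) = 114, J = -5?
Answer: -6310013/4780590 ≈ -1.3199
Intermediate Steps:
m = -114 (m = -1*114 = -114)
696202/1635465 + c(350, Y(J))/m = 696202/1635465 + 199/(-114) = 696202*(1/1635465) + 199*(-1/114) = 53554/125805 - 199/114 = -6310013/4780590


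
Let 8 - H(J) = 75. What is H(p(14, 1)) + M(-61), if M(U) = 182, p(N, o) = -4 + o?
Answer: 115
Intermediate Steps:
H(J) = -67 (H(J) = 8 - 1*75 = 8 - 75 = -67)
H(p(14, 1)) + M(-61) = -67 + 182 = 115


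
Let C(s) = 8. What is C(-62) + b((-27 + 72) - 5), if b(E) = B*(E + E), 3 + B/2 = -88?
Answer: -14552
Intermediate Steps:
B = -182 (B = -6 + 2*(-88) = -6 - 176 = -182)
b(E) = -364*E (b(E) = -182*(E + E) = -364*E)
C(-62) + b((-27 + 72) - 5) = 8 - 364*((-27 + 72) - 5) = 8 - 364*(45 - 5) = 8 - 364*40 = 8 - 14560 = -14552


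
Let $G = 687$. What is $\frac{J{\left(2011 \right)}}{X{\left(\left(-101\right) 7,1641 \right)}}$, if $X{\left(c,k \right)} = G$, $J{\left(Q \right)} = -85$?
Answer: $- \frac{85}{687} \approx -0.12373$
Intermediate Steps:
$X{\left(c,k \right)} = 687$
$\frac{J{\left(2011 \right)}}{X{\left(\left(-101\right) 7,1641 \right)}} = - \frac{85}{687}$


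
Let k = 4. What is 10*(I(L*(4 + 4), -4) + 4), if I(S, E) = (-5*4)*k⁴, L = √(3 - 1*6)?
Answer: -51160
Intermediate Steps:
L = I*√3 (L = √(3 - 6) = √(-3) = I*√3 ≈ 1.732*I)
I(S, E) = -5120 (I(S, E) = -5*4*4⁴ = -20*256 = -5120)
10*(I(L*(4 + 4), -4) + 4) = 10*(-5120 + 4) = 10*(-5116) = -51160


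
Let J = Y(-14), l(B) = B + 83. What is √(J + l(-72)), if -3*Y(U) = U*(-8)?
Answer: I*√237/3 ≈ 5.1316*I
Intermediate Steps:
l(B) = 83 + B
Y(U) = 8*U/3 (Y(U) = -U*(-8)/3 = -(-8)*U/3 = 8*U/3)
J = -112/3 (J = (8/3)*(-14) = -112/3 ≈ -37.333)
√(J + l(-72)) = √(-112/3 + (83 - 72)) = √(-112/3 + 11) = √(-79/3) = I*√237/3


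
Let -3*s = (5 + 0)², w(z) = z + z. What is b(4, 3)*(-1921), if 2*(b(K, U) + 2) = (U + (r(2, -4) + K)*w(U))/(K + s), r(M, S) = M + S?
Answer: 186337/26 ≈ 7166.8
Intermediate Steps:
w(z) = 2*z
s = -25/3 (s = -(5 + 0)²/3 = -⅓*5² = -⅓*25 = -25/3 ≈ -8.3333)
b(K, U) = -2 + (U + 2*U*(-2 + K))/(2*(-25/3 + K)) (b(K, U) = -2 + ((U + ((2 - 4) + K)*(2*U))/(K - 25/3))/2 = -2 + ((U + (-2 + K)*(2*U))/(-25/3 + K))/2 = -2 + ((U + 2*U*(-2 + K))/(-25/3 + K))/2 = -2 + (U + 2*U*(-2 + K))/(2*(-25/3 + K)))
b(4, 3)*(-1921) = ((100 - 12*4 - 9*3 + 6*4*3)/(2*(-25 + 3*4)))*(-1921) = ((100 - 48 - 27 + 72)/(2*(-25 + 12)))*(-1921) = ((½)*97/(-13))*(-1921) = ((½)*(-1/13)*97)*(-1921) = -97/26*(-1921) = 186337/26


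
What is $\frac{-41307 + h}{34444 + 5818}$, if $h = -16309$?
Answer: $- \frac{28808}{20131} \approx -1.431$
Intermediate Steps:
$\frac{-41307 + h}{34444 + 5818} = \frac{-41307 - 16309}{34444 + 5818} = - \frac{57616}{40262} = \left(-57616\right) \frac{1}{40262} = - \frac{28808}{20131}$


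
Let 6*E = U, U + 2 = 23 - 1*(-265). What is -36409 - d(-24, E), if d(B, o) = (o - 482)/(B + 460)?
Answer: -47621669/1308 ≈ -36408.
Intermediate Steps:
U = 286 (U = -2 + (23 - 1*(-265)) = -2 + (23 + 265) = -2 + 288 = 286)
E = 143/3 (E = (⅙)*286 = 143/3 ≈ 47.667)
d(B, o) = (-482 + o)/(460 + B)
-36409 - d(-24, E) = -36409 - (-482 + 143/3)/(460 - 24) = -36409 - (-1303)/(436*3) = -36409 - 1*(-1303/1308) = -36409 + 1303/1308 = -47621669/1308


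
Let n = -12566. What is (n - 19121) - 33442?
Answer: -65129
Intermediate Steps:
(n - 19121) - 33442 = (-12566 - 19121) - 33442 = -31687 - 33442 = -65129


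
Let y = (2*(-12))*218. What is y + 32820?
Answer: 27588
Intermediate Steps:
y = -5232 (y = -24*218 = -5232)
y + 32820 = -5232 + 32820 = 27588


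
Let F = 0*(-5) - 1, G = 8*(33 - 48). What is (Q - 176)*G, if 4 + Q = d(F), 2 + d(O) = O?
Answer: 21960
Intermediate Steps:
G = -120 (G = 8*(-15) = -120)
F = -1 (F = 0 - 1 = -1)
d(O) = -2 + O
Q = -7 (Q = -4 + (-2 - 1) = -4 - 3 = -7)
(Q - 176)*G = (-7 - 176)*(-120) = -183*(-120) = 21960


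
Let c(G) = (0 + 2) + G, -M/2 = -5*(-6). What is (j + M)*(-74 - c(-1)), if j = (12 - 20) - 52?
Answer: 9000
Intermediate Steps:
M = -60 (M = -(-10)*(-6) = -2*30 = -60)
j = -60 (j = -8 - 52 = -60)
c(G) = 2 + G
(j + M)*(-74 - c(-1)) = (-60 - 60)*(-74 - (2 - 1)) = -120*(-74 - 1*1) = -120*(-74 - 1) = -120*(-75) = 9000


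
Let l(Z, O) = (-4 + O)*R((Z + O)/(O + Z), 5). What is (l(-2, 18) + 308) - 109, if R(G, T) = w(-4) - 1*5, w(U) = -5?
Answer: 59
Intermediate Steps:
R(G, T) = -10 (R(G, T) = -5 - 1*5 = -5 - 5 = -10)
l(Z, O) = 40 - 10*O (l(Z, O) = (-4 + O)*(-10) = 40 - 10*O)
(l(-2, 18) + 308) - 109 = ((40 - 10*18) + 308) - 109 = ((40 - 180) + 308) - 109 = (-140 + 308) - 109 = 168 - 109 = 59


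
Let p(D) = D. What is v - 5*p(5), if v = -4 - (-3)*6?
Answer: -11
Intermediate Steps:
v = 14 (v = -4 - 1*(-18) = -4 + 18 = 14)
v - 5*p(5) = 14 - 5*5 = 14 - 25 = -11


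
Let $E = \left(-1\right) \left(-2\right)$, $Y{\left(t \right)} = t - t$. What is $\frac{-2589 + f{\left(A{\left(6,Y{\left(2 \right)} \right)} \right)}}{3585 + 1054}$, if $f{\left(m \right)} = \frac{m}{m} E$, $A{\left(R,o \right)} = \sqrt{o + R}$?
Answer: $- \frac{2587}{4639} \approx -0.55766$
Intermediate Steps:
$Y{\left(t \right)} = 0$
$E = 2$
$A{\left(R,o \right)} = \sqrt{R + o}$
$f{\left(m \right)} = 2$ ($f{\left(m \right)} = \frac{m}{m} 2 = 1 \cdot 2 = 2$)
$\frac{-2589 + f{\left(A{\left(6,Y{\left(2 \right)} \right)} \right)}}{3585 + 1054} = \frac{-2589 + 2}{3585 + 1054} = - \frac{2587}{4639}$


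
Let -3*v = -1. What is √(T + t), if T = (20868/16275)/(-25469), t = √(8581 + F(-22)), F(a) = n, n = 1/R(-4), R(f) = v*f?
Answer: √(-153776931952 + 1527260989676450*√34321)/55267730 ≈ 9.6244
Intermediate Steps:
v = ⅓ (v = -⅓*(-1) = ⅓ ≈ 0.33333)
R(f) = f/3
n = -¾ (n = 1/((⅓)*(-4)) = 1/(-4/3) = -¾ ≈ -0.75000)
F(a) = -¾
t = √34321/2 (t = √(8581 - ¾) = √(34321/4) = √34321/2 ≈ 92.630)
T = -6956/138169325 (T = (20868*(1/16275))*(-1/25469) = (6956/5425)*(-1/25469) = -6956/138169325 ≈ -5.0344e-5)
√(T + t) = √(-6956/138169325 + √34321/2)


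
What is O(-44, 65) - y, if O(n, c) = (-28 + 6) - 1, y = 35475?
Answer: -35498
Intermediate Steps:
O(n, c) = -23 (O(n, c) = -22 - 1 = -23)
O(-44, 65) - y = -23 - 1*35475 = -23 - 35475 = -35498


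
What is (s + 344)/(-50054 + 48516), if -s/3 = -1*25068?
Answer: -37774/769 ≈ -49.121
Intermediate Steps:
s = 75204 (s = -(-3)*25068 = -3*(-25068) = 75204)
(s + 344)/(-50054 + 48516) = (75204 + 344)/(-50054 + 48516) = 75548/(-1538) = 75548*(-1/1538) = -37774/769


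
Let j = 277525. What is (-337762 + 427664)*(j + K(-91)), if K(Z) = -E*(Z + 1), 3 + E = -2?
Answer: 24909596650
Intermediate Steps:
E = -5 (E = -3 - 2 = -5)
K(Z) = 5 + 5*Z (K(Z) = -(-5)*(Z + 1) = -(-5)*(1 + Z) = -(-5 - 5*Z) = 5 + 5*Z)
(-337762 + 427664)*(j + K(-91)) = (-337762 + 427664)*(277525 + (5 + 5*(-91))) = 89902*(277525 + (5 - 455)) = 89902*(277525 - 450) = 89902*277075 = 24909596650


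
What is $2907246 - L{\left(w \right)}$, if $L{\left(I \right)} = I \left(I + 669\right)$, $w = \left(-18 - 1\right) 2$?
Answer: $2931224$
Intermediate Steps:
$w = -38$ ($w = \left(-19\right) 2 = -38$)
$L{\left(I \right)} = I \left(669 + I\right)$
$2907246 - L{\left(w \right)} = 2907246 - - 38 \left(669 - 38\right) = 2907246 - \left(-38\right) 631 = 2907246 - -23978 = 2907246 + 23978 = 2931224$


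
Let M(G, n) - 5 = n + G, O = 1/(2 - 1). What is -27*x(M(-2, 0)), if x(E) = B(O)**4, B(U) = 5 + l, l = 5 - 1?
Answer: -177147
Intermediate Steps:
O = 1 (O = 1/1 = 1)
l = 4
M(G, n) = 5 + G + n (M(G, n) = 5 + (n + G) = 5 + (G + n) = 5 + G + n)
B(U) = 9 (B(U) = 5 + 4 = 9)
x(E) = 6561 (x(E) = 9**4 = 6561)
-27*x(M(-2, 0)) = -27*6561 = -177147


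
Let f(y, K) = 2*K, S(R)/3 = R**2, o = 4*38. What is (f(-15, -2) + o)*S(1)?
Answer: 444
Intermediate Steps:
o = 152
S(R) = 3*R**2
(f(-15, -2) + o)*S(1) = (2*(-2) + 152)*(3*1**2) = (-4 + 152)*(3*1) = 148*3 = 444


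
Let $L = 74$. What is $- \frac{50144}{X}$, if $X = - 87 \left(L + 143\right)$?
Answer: $\frac{50144}{18879} \approx 2.6561$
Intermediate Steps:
$X = -18879$ ($X = - 87 \left(74 + 143\right) = \left(-87\right) 217 = -18879$)
$- \frac{50144}{X} = - \frac{50144}{-18879} = \left(-50144\right) \left(- \frac{1}{18879}\right) = \frac{50144}{18879}$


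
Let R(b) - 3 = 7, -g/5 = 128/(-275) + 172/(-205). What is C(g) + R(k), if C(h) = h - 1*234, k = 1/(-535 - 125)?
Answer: -490412/2255 ≈ -217.48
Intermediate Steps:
k = -1/660 (k = 1/(-660) = -1/660 ≈ -0.0015152)
g = 14708/2255 (g = -5*(128/(-275) + 172/(-205)) = -5*(128*(-1/275) + 172*(-1/205)) = -5*(-128/275 - 172/205) = -5*(-14708/11275) = 14708/2255 ≈ 6.5224)
R(b) = 10 (R(b) = 3 + 7 = 10)
C(h) = -234 + h (C(h) = h - 234 = -234 + h)
C(g) + R(k) = (-234 + 14708/2255) + 10 = -512962/2255 + 10 = -490412/2255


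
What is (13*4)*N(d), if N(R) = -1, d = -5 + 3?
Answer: -52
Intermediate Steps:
d = -2
(13*4)*N(d) = (13*4)*(-1) = 52*(-1) = -52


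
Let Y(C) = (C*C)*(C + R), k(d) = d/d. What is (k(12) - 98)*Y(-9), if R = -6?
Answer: 117855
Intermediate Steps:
k(d) = 1
Y(C) = C²*(-6 + C) (Y(C) = (C*C)*(C - 6) = C²*(-6 + C))
(k(12) - 98)*Y(-9) = (1 - 98)*((-9)²*(-6 - 9)) = -7857*(-15) = -97*(-1215) = 117855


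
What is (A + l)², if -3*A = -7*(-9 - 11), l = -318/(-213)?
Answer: 92582884/45369 ≈ 2040.7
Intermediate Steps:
l = 106/71 (l = -318*(-1/213) = 106/71 ≈ 1.4930)
A = -140/3 (A = -(-7)*(-9 - 11)/3 = -(-7)*(-20)/3 = -⅓*140 = -140/3 ≈ -46.667)
(A + l)² = (-140/3 + 106/71)² = (-9622/213)² = 92582884/45369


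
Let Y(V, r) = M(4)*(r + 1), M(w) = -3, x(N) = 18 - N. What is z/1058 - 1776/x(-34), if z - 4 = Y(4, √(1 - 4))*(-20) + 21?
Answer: -468647/13754 + 30*I*√3/529 ≈ -34.073 + 0.098226*I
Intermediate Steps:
Y(V, r) = -3 - 3*r (Y(V, r) = -3*(r + 1) = -3*(1 + r) = -3 - 3*r)
z = 85 + 60*I*√3 (z = 4 + ((-3 - 3*√(1 - 4))*(-20) + 21) = 4 + ((-3 - 3*I*√3)*(-20) + 21) = 4 + ((60 + 60*I*√3) + 21) = 4 + (81 + 60*I*√3) = 85 + 60*I*√3 ≈ 85.0 + 103.92*I)
z/1058 - 1776/x(-34) = (85 + 60*I*√3)/1058 - 1776/(18 - 1*(-34)) = (85 + 60*I*√3)*(1/1058) - 1776/(18 + 34) = (85/1058 + 30*I*√3/529) - 1776/52 = (85/1058 + 30*I*√3/529) - 1776*1/52 = (85/1058 + 30*I*√3/529) - 444/13 = -468647/13754 + 30*I*√3/529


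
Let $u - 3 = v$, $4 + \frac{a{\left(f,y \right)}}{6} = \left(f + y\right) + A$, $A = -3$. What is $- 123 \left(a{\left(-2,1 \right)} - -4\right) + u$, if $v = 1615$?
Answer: $7030$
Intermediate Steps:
$a{\left(f,y \right)} = -42 + 6 f + 6 y$ ($a{\left(f,y \right)} = -24 + 6 \left(\left(f + y\right) - 3\right) = -24 + 6 \left(-3 + f + y\right) = -24 + \left(-18 + 6 f + 6 y\right) = -42 + 6 f + 6 y$)
$u = 1618$ ($u = 3 + 1615 = 1618$)
$- 123 \left(a{\left(-2,1 \right)} - -4\right) + u = - 123 \left(\left(-42 + 6 \left(-2\right) + 6 \cdot 1\right) - -4\right) + 1618 = - 123 \left(\left(-42 - 12 + 6\right) + 4\right) + 1618 = - 123 \left(-48 + 4\right) + 1618 = \left(-123\right) \left(-44\right) + 1618 = 5412 + 1618 = 7030$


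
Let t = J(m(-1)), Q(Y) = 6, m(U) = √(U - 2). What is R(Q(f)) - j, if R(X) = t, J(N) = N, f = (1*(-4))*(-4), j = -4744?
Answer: 4744 + I*√3 ≈ 4744.0 + 1.732*I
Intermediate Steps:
m(U) = √(-2 + U)
f = 16 (f = -4*(-4) = 16)
t = I*√3 (t = √(-2 - 1) = √(-3) = I*√3 ≈ 1.732*I)
R(X) = I*√3
R(Q(f)) - j = I*√3 - 1*(-4744) = I*√3 + 4744 = 4744 + I*√3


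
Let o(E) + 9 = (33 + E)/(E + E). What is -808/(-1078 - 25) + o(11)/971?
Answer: 776847/1071013 ≈ 0.72534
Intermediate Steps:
o(E) = -9 + (33 + E)/(2*E) (o(E) = -9 + (33 + E)/(E + E) = -9 + (33 + E)/((2*E)) = -9 + (33 + E)*(1/(2*E)) = -9 + (33 + E)/(2*E))
-808/(-1078 - 25) + o(11)/971 = -808/(-1078 - 25) + ((½)*(33 - 17*11)/11)/971 = -808/(-1103) + ((½)*(1/11)*(33 - 187))*(1/971) = -808*(-1/1103) + ((½)*(1/11)*(-154))*(1/971) = 808/1103 - 7*1/971 = 808/1103 - 7/971 = 776847/1071013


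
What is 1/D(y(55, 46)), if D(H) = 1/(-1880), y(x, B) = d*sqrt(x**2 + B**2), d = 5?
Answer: -1880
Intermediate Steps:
y(x, B) = 5*sqrt(B**2 + x**2) (y(x, B) = 5*sqrt(x**2 + B**2) = 5*sqrt(B**2 + x**2))
D(H) = -1/1880
1/D(y(55, 46)) = 1/(-1/1880) = -1880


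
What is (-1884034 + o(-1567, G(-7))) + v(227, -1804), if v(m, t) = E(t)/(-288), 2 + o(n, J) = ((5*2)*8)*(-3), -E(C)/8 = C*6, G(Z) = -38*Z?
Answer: -5653730/3 ≈ -1.8846e+6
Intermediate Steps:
E(C) = -48*C (E(C) = -8*C*6 = -48*C)
o(n, J) = -242 (o(n, J) = -2 + ((5*2)*8)*(-3) = -2 + (10*8)*(-3) = -2 + 80*(-3) = -2 - 240 = -242)
v(m, t) = t/6 (v(m, t) = -48*t/(-288) = -48*t*(-1/288) = t/6)
(-1884034 + o(-1567, G(-7))) + v(227, -1804) = (-1884034 - 242) + (⅙)*(-1804) = -1884276 - 902/3 = -5653730/3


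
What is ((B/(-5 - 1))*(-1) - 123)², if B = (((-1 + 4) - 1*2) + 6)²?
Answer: 474721/36 ≈ 13187.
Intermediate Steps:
B = 49 (B = ((3 - 2) + 6)² = (1 + 6)² = 7² = 49)
((B/(-5 - 1))*(-1) - 123)² = ((49/(-5 - 1))*(-1) - 123)² = ((49/(-6))*(-1) - 123)² = ((49*(-⅙))*(-1) - 123)² = (-49/6*(-1) - 123)² = (49/6 - 123)² = (-689/6)² = 474721/36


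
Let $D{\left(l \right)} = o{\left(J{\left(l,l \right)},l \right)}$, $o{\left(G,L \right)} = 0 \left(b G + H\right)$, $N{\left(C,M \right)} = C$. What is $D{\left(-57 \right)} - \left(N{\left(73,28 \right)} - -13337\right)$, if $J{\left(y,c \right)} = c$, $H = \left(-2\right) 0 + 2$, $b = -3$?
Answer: $-13410$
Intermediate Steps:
$H = 2$ ($H = 0 + 2 = 2$)
$o{\left(G,L \right)} = 0$ ($o{\left(G,L \right)} = 0 \left(- 3 G + 2\right) = 0 \left(2 - 3 G\right) = 0$)
$D{\left(l \right)} = 0$
$D{\left(-57 \right)} - \left(N{\left(73,28 \right)} - -13337\right) = 0 - \left(73 - -13337\right) = 0 - \left(73 + 13337\right) = 0 - 13410 = -13410$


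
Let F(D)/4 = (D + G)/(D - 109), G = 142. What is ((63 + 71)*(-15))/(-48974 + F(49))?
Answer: 30150/734801 ≈ 0.041032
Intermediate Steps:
F(D) = 4*(142 + D)/(-109 + D) (F(D) = 4*((D + 142)/(D - 109)) = 4*((142 + D)/(-109 + D)) = 4*(142 + D)/(-109 + D))
((63 + 71)*(-15))/(-48974 + F(49)) = ((63 + 71)*(-15))/(-48974 + 4*(142 + 49)/(-109 + 49)) = (134*(-15))/(-48974 + 4*191/(-60)) = -2010/(-48974 + 4*(-1/60)*191) = -2010/(-48974 - 191/15) = -2010/(-734801/15) = -2010*(-15/734801) = 30150/734801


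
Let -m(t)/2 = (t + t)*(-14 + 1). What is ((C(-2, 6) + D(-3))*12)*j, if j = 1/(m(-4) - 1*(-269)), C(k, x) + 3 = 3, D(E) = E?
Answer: -36/61 ≈ -0.59016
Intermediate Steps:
C(k, x) = 0 (C(k, x) = -3 + 3 = 0)
m(t) = 52*t (m(t) = -2*(t + t)*(-14 + 1) = -2*2*t*(-13) = -(-52)*t = 52*t)
j = 1/61 (j = 1/(52*(-4) - 1*(-269)) = 1/(-208 + 269) = 1/61 ≈ 0.016393)
((C(-2, 6) + D(-3))*12)*j = ((0 - 3)*12)*(1/61) = -3*12*(1/61) = -36*1/61 = -36/61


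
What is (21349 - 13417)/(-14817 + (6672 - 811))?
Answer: -1983/2239 ≈ -0.88566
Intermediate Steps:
(21349 - 13417)/(-14817 + (6672 - 811)) = 7932/(-14817 + 5861) = 7932/(-8956) = 7932*(-1/8956) = -1983/2239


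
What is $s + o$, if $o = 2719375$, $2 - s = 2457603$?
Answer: $261774$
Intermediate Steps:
$s = -2457601$ ($s = 2 - 2457603 = -2457601$)
$s + o = -2457601 + 2719375 = 261774$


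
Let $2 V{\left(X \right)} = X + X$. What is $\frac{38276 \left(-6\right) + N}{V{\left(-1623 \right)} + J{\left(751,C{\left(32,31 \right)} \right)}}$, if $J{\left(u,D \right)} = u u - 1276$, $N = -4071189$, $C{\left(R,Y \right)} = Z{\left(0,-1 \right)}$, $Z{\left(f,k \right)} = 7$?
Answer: $- \frac{1433615}{187034} \approx -7.665$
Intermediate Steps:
$V{\left(X \right)} = X$ ($V{\left(X \right)} = \frac{X + X}{2} = \frac{2 X}{2} = X$)
$C{\left(R,Y \right)} = 7$
$J{\left(u,D \right)} = -1276 + u^{2}$ ($J{\left(u,D \right)} = u^{2} - 1276 = -1276 + u^{2}$)
$\frac{38276 \left(-6\right) + N}{V{\left(-1623 \right)} + J{\left(751,C{\left(32,31 \right)} \right)}} = \frac{38276 \left(-6\right) - 4071189}{-1623 - \left(1276 - 751^{2}\right)} = \frac{-229656 - 4071189}{-1623 + \left(-1276 + 564001\right)} = - \frac{4300845}{-1623 + 562725} = - \frac{4300845}{561102} = \left(-4300845\right) \frac{1}{561102} = - \frac{1433615}{187034}$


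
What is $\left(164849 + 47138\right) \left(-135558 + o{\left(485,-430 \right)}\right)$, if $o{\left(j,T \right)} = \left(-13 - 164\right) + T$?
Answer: $-28865209855$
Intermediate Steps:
$o{\left(j,T \right)} = -177 + T$
$\left(164849 + 47138\right) \left(-135558 + o{\left(485,-430 \right)}\right) = \left(164849 + 47138\right) \left(-135558 - 607\right) = 211987 \left(-135558 - 607\right) = 211987 \left(-136165\right) = -28865209855$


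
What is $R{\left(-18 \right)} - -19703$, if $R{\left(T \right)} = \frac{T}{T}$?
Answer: $19704$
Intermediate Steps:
$R{\left(T \right)} = 1$
$R{\left(-18 \right)} - -19703 = 1 - -19703 = 1 + 19703 = 19704$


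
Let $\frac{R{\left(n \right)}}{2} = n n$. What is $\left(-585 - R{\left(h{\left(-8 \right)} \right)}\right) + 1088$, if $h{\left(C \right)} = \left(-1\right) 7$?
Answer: $405$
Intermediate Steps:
$h{\left(C \right)} = -7$
$R{\left(n \right)} = 2 n^{2}$ ($R{\left(n \right)} = 2 n n = 2 n^{2}$)
$\left(-585 - R{\left(h{\left(-8 \right)} \right)}\right) + 1088 = \left(-585 - 2 \left(-7\right)^{2}\right) + 1088 = \left(-585 - 2 \cdot 49\right) + 1088 = \left(-585 - 98\right) + 1088 = -683 + 1088 = 405$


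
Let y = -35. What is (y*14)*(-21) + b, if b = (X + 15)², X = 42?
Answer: 13539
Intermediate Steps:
b = 3249 (b = (42 + 15)² = 57² = 3249)
(y*14)*(-21) + b = -35*14*(-21) + 3249 = -490*(-21) + 3249 = 10290 + 3249 = 13539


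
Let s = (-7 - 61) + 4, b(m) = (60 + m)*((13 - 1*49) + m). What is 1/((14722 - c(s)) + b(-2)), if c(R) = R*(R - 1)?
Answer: 1/8358 ≈ 0.00011965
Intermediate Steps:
b(m) = (-36 + m)*(60 + m) (b(m) = (60 + m)*((13 - 49) + m) = (60 + m)*(-36 + m) = (-36 + m)*(60 + m))
s = -64 (s = -68 + 4 = -64)
c(R) = R*(-1 + R)
1/((14722 - c(s)) + b(-2)) = 1/((14722 - (-64)*(-1 - 64)) + (-2160 + (-2)² + 24*(-2))) = 1/((14722 - (-64)*(-65)) + (-2160 + 4 - 48)) = 1/((14722 - 1*4160) - 2204) = 1/((14722 - 4160) - 2204) = 1/(10562 - 2204) = 1/8358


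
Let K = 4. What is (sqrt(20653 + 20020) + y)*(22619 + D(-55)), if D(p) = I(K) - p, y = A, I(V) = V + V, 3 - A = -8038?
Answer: 182385962 + 22682*sqrt(40673) ≈ 1.8696e+8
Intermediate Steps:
A = 8041 (A = 3 - 1*(-8038) = 3 + 8038 = 8041)
I(V) = 2*V
y = 8041
D(p) = 8 - p (D(p) = 2*4 - p = 8 - p)
(sqrt(20653 + 20020) + y)*(22619 + D(-55)) = (sqrt(20653 + 20020) + 8041)*(22619 + (8 - 1*(-55))) = (sqrt(40673) + 8041)*(22619 + (8 + 55)) = (8041 + sqrt(40673))*(22619 + 63) = (8041 + sqrt(40673))*22682 = 182385962 + 22682*sqrt(40673)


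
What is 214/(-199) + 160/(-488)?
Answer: -17034/12139 ≈ -1.4032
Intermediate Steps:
214/(-199) + 160/(-488) = 214*(-1/199) + 160*(-1/488) = -214/199 - 20/61 = -17034/12139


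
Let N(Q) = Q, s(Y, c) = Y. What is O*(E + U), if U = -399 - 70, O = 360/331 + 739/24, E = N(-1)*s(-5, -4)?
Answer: -14688442/993 ≈ -14792.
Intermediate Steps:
E = 5 (E = -1*(-5) = 5)
O = 253249/7944 (O = 360*(1/331) + 739*(1/24) = 360/331 + 739/24 = 253249/7944 ≈ 31.879)
U = -469
O*(E + U) = 253249*(5 - 469)/7944 = (253249/7944)*(-464) = -14688442/993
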